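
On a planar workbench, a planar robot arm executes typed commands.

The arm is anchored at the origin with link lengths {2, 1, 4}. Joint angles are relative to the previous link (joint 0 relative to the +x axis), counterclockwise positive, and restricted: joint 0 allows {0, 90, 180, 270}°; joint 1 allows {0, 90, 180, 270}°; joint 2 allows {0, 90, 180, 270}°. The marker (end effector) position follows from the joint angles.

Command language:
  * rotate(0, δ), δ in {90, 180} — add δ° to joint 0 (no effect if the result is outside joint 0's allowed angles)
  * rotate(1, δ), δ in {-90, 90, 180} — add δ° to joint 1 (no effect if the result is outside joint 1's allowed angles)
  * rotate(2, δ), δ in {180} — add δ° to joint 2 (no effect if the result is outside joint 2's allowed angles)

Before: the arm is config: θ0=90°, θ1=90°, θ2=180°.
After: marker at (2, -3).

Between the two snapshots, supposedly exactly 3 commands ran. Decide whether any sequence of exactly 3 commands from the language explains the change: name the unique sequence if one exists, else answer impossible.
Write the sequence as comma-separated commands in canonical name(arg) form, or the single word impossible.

initial: config: θ0=90°, θ1=90°, θ2=180°
t=1 rotate(0, 90) ⇒ config: θ0=180°, θ1=90°, θ2=180°
t=2 rotate(0, 90) ⇒ config: θ0=270°, θ1=90°, θ2=180°
t=3 rotate(0, 90) ⇒ config: θ0=0°, θ1=90°, θ2=180°
no other 3-command option fits: unique.

rotate(0, 90), rotate(0, 90), rotate(0, 90)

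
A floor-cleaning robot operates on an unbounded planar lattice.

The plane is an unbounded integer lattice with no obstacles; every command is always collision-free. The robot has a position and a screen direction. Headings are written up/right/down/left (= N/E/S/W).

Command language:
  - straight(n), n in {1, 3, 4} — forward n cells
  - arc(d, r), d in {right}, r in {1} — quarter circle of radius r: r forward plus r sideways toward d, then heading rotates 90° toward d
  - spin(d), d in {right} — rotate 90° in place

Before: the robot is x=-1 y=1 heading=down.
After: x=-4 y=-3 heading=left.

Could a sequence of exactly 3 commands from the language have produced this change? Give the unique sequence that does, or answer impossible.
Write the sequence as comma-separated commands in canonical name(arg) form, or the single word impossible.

straight(4), spin(right), straight(3)

key: order matters: swapping straight(4) and straight(3) lands elsewhere
start: x=-1 y=1 heading=down
step 1 (straight(4)): x=-1 y=-3 heading=down
step 2 (spin(right)): x=-1 y=-3 heading=left
step 3 (straight(3)): x=-4 y=-3 heading=left
uniquely the one of 125 3-step routes that fits.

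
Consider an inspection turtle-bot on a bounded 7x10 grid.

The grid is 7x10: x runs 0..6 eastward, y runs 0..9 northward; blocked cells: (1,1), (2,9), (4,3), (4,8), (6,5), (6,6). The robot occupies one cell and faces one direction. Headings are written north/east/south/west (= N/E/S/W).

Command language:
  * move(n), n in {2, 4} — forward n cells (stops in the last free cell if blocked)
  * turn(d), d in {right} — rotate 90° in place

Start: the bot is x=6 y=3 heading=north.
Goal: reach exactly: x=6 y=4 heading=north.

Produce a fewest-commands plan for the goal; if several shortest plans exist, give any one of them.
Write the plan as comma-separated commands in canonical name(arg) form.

begin: x=6 y=3 heading=north
[1] after move(2): x=6 y=4 heading=north
no 0-step plan works, so 1 is optimal.

move(2)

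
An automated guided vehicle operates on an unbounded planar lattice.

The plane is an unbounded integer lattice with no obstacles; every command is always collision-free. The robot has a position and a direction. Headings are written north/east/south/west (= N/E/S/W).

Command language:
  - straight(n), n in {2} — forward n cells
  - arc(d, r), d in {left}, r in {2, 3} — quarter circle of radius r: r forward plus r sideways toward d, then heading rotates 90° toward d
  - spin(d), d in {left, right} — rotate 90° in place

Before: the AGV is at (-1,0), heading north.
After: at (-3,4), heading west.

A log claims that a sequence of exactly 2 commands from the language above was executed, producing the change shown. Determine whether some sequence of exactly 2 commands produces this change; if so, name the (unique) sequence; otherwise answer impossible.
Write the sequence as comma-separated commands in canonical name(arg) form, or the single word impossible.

straight(2), arc(left, 2)

key: order matters: swapping straight(2) and arc(left, 2) lands elsewhere
start: at (-1,0), heading north
[1] after straight(2): at (-1,2), heading north
[2] after arc(left, 2): at (-3,4), heading west
no other 2-command option fits: unique.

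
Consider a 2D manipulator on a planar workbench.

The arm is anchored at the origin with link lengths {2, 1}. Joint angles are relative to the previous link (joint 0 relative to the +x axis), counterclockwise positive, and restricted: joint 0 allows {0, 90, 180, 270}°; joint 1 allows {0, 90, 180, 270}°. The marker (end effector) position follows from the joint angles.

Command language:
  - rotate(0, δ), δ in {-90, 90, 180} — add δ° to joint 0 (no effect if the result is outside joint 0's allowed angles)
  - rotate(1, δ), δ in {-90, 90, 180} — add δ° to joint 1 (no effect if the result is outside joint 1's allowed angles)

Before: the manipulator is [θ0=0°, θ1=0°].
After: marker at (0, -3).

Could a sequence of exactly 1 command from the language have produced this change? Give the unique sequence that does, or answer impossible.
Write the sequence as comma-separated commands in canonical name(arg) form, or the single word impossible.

begin: [θ0=0°, θ1=0°]
t=1 rotate(0, -90) ⇒ [θ0=270°, θ1=0°]
all 6 alternatives checked — unique.

rotate(0, -90)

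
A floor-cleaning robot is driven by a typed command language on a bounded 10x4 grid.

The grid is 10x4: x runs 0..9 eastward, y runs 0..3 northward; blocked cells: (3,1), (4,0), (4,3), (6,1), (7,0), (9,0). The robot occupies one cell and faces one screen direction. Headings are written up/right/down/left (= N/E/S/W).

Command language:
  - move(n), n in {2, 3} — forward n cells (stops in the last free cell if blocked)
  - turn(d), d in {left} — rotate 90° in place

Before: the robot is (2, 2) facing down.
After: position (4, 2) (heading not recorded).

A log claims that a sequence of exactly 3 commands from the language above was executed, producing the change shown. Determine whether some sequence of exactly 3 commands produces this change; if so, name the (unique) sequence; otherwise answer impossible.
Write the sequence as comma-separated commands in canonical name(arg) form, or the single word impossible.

begin: (2, 2) facing down
t=1 turn(left) ⇒ (2, 2) facing right
t=2 move(2) ⇒ (4, 2) facing right
t=3 turn(left) ⇒ (4, 2) facing up
all 27 alternatives checked — unique.

turn(left), move(2), turn(left)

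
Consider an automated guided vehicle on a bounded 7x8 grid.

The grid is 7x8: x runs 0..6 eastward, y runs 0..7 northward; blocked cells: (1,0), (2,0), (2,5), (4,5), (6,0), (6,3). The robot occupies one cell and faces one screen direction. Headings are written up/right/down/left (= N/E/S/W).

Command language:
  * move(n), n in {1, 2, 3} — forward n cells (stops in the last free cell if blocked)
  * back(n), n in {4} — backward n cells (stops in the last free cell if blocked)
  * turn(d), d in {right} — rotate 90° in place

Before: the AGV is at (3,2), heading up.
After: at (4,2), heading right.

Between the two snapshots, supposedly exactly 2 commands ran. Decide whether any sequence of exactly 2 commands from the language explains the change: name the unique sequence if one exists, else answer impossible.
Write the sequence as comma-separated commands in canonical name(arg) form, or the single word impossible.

turn(right), move(1)

key: order matters: swapping turn(right) and move(1) lands elsewhere
start: at (3,2), heading up
step 1 (turn(right)): at (3,2), heading right
step 2 (move(1)): at (4,2), heading right
uniquely the one of 25 2-step routes that fits.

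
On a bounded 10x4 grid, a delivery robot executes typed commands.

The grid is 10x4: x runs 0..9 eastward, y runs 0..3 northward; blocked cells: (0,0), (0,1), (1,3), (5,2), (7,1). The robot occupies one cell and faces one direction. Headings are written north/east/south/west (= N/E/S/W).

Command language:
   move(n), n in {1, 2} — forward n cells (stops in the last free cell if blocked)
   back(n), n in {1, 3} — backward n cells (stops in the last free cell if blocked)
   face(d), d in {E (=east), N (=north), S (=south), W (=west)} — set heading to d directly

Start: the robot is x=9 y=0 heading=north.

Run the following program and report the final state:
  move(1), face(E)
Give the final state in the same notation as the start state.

initial: x=9 y=0 heading=north
step 1 (move(1)): x=9 y=1 heading=north
step 2 (face(E)): x=9 y=1 heading=east

x=9 y=1 heading=east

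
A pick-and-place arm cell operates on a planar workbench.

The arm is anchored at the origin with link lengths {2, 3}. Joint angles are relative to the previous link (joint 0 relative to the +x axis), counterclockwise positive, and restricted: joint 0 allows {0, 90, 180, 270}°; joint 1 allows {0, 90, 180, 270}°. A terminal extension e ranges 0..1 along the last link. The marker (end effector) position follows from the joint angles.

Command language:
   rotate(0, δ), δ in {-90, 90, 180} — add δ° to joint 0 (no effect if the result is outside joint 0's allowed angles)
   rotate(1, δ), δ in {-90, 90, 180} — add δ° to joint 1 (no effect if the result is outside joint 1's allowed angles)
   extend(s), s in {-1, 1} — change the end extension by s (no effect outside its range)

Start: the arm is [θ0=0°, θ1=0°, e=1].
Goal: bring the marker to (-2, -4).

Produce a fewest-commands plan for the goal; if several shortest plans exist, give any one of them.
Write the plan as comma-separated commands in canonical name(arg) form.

rotate(0, 180), rotate(1, 90)

from: [θ0=0°, θ1=0°, e=1]
step 1 (rotate(0, 180)): [θ0=180°, θ1=0°, e=1]
step 2 (rotate(1, 90)): [θ0=180°, θ1=90°, e=1]
no 1-step plan works, so 2 is optimal.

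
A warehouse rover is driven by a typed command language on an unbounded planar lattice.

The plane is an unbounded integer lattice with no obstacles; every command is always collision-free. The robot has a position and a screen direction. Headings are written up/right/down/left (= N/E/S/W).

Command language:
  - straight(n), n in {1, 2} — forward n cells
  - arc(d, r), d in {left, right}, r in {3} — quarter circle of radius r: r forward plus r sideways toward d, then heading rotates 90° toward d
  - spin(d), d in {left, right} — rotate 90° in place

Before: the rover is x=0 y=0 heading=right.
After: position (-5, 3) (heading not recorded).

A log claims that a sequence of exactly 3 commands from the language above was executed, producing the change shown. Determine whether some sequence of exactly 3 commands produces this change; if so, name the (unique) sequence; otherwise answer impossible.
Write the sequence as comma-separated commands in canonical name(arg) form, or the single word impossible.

key: order matters: swapping spin(left) and straight(2) lands elsewhere
begin: x=0 y=0 heading=right
[1] after spin(left): x=0 y=0 heading=up
[2] after arc(left, 3): x=-3 y=3 heading=left
[3] after straight(2): x=-5 y=3 heading=left
all 216 alternatives checked — unique.

spin(left), arc(left, 3), straight(2)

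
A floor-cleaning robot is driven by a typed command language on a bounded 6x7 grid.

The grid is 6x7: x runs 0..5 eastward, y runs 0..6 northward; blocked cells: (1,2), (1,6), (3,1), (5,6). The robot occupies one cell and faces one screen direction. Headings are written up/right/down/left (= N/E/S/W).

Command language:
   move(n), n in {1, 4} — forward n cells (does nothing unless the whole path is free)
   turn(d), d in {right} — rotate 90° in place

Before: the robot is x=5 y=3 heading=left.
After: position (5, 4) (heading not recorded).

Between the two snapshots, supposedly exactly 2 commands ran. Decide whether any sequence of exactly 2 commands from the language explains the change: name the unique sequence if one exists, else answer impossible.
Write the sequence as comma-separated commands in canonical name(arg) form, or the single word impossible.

key: order matters: swapping turn(right) and move(1) lands elsewhere
t0: x=5 y=3 heading=left
step 1 (turn(right)): x=5 y=3 heading=up
step 2 (move(1)): x=5 y=4 heading=up
no rival 2-sequence matches.

turn(right), move(1)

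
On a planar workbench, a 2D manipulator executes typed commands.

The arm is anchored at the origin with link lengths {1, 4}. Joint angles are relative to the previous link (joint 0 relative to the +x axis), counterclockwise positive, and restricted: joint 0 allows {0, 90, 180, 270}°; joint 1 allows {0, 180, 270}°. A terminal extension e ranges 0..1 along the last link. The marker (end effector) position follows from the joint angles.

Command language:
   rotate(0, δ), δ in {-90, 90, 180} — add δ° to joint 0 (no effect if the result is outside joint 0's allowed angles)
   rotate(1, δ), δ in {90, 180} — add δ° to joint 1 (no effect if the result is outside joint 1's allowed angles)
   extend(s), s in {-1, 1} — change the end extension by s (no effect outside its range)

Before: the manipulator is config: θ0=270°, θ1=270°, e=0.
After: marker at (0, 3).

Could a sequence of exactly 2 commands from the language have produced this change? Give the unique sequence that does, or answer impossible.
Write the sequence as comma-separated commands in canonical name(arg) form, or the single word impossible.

key: order matters: swapping rotate(1, 90) and rotate(1, 180) lands elsewhere
start: config: θ0=270°, θ1=270°, e=0
t=1 rotate(1, 90) ⇒ config: θ0=270°, θ1=0°, e=0
t=2 rotate(1, 180) ⇒ config: θ0=270°, θ1=180°, e=0
no other 2-command option fits: unique.

rotate(1, 90), rotate(1, 180)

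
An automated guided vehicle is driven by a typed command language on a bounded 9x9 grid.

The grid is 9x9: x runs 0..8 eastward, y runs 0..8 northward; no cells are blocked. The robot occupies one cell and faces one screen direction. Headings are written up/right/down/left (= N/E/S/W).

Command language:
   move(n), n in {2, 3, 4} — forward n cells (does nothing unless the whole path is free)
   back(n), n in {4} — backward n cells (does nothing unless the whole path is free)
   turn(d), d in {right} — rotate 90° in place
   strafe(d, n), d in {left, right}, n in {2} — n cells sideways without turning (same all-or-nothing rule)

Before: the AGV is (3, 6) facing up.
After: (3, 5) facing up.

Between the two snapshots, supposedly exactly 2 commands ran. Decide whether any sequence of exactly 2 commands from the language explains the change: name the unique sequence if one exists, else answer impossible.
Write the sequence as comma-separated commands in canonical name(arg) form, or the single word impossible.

back(4), move(3)

key: order matters: swapping back(4) and move(3) lands elsewhere
t0: (3, 6) facing up
1. back(4) → (3, 2) facing up
2. move(3) → (3, 5) facing up
no rival 2-sequence matches.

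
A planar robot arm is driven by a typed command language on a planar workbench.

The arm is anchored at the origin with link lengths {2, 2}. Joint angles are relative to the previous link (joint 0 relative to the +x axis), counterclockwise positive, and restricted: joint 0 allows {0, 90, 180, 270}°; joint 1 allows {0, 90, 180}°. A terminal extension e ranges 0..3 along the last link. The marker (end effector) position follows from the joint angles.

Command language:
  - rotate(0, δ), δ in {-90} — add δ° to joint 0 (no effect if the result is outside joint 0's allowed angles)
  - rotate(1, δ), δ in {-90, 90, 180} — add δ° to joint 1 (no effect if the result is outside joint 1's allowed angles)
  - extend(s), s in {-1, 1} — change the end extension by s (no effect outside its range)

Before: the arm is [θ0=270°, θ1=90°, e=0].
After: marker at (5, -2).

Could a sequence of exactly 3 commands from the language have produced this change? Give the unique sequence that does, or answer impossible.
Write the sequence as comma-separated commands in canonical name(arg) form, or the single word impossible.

from: [θ0=270°, θ1=90°, e=0]
step 1 (extend(1)): [θ0=270°, θ1=90°, e=1]
step 2 (extend(1)): [θ0=270°, θ1=90°, e=2]
step 3 (extend(1)): [θ0=270°, θ1=90°, e=3]
all 216 alternatives checked — unique.

extend(1), extend(1), extend(1)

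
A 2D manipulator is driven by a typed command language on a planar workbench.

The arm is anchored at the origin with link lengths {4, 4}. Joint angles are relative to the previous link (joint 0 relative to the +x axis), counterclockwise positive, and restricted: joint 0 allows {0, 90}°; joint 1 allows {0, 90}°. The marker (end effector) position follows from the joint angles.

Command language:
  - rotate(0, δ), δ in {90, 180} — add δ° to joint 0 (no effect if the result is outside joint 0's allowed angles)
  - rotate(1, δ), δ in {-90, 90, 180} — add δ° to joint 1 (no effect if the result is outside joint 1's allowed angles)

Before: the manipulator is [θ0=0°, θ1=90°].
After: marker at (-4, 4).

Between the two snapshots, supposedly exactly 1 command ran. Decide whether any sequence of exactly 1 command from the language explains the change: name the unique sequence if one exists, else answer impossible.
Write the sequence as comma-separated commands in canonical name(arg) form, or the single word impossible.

t0: [θ0=0°, θ1=90°]
1. rotate(0, 90) → [θ0=90°, θ1=90°]
no other 1-command option fits: unique.

rotate(0, 90)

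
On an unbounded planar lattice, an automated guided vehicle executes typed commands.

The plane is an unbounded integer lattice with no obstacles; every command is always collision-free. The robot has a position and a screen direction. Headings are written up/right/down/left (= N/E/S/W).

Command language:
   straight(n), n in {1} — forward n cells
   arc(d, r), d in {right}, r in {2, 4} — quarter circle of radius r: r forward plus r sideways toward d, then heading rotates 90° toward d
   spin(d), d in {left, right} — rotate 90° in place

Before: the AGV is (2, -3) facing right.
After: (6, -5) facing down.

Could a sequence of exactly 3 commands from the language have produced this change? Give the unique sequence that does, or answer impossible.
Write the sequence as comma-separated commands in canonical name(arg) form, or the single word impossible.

straight(1), straight(1), arc(right, 2)

key: order matters: swapping straight(1) and arc(right, 2) lands elsewhere
from: (2, -3) facing right
step 1 (straight(1)): (3, -3) facing right
step 2 (straight(1)): (4, -3) facing right
step 3 (arc(right, 2)): (6, -5) facing down
no rival 3-sequence matches.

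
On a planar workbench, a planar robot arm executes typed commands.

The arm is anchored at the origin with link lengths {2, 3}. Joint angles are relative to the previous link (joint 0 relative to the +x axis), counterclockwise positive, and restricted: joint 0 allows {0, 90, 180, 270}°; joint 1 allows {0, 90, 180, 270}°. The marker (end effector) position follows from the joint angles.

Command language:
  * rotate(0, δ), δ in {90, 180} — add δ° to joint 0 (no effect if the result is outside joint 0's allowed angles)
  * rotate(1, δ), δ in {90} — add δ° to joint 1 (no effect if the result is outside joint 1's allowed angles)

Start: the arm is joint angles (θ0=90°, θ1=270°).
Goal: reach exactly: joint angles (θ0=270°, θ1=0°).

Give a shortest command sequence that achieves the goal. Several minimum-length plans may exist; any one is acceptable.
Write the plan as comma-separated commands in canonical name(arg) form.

rotate(1, 90), rotate(0, 180)

initial: joint angles (θ0=90°, θ1=270°)
1. rotate(1, 90) → joint angles (θ0=90°, θ1=0°)
2. rotate(0, 180) → joint angles (θ0=270°, θ1=0°)
minimal: 2 command(s), checked below 2.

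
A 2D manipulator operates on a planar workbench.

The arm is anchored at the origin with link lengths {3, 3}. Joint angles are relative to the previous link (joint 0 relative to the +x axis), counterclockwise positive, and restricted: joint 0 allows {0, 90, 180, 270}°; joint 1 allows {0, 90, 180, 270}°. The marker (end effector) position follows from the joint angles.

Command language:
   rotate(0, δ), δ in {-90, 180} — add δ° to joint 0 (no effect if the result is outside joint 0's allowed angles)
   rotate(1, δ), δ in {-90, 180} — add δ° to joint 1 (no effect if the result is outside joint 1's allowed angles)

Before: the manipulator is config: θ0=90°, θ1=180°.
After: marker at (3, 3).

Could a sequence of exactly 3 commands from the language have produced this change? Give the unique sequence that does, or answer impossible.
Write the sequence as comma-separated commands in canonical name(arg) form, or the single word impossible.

rotate(1, -90), rotate(1, -90), rotate(1, -90)

begin: config: θ0=90°, θ1=180°
1. rotate(1, -90) → config: θ0=90°, θ1=90°
2. rotate(1, -90) → config: θ0=90°, θ1=0°
3. rotate(1, -90) → config: θ0=90°, θ1=270°
no rival 3-sequence matches.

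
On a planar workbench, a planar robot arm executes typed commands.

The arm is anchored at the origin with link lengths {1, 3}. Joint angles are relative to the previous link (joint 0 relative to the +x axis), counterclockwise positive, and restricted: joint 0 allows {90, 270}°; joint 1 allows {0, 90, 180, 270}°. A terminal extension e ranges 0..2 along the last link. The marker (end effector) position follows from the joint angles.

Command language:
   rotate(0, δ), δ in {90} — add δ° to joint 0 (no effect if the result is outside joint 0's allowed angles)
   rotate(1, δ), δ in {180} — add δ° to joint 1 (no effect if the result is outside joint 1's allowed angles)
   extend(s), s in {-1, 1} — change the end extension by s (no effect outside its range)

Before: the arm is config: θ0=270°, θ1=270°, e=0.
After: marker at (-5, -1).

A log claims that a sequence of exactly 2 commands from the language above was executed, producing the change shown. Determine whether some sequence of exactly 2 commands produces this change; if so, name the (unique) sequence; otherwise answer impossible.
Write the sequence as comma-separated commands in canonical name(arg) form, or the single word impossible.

from: config: θ0=270°, θ1=270°, e=0
[1] after extend(1): config: θ0=270°, θ1=270°, e=1
[2] after extend(1): config: θ0=270°, θ1=270°, e=2
no other 2-command option fits: unique.

extend(1), extend(1)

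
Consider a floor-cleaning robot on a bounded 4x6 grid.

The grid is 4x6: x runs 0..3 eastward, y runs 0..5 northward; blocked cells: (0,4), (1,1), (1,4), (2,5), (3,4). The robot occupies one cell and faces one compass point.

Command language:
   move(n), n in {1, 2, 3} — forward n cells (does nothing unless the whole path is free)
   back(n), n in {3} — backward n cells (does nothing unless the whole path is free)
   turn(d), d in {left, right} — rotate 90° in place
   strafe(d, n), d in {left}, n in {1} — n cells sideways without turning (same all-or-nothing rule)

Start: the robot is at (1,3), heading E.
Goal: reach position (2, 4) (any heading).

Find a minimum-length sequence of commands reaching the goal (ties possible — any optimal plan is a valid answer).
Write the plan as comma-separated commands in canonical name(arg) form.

move(1), strafe(left, 1)

t0: at (1,3), heading E
t=1 move(1) ⇒ at (2,3), heading E
t=2 strafe(left, 1) ⇒ at (2,4), heading E
nothing shorter than 2 reaches the goal.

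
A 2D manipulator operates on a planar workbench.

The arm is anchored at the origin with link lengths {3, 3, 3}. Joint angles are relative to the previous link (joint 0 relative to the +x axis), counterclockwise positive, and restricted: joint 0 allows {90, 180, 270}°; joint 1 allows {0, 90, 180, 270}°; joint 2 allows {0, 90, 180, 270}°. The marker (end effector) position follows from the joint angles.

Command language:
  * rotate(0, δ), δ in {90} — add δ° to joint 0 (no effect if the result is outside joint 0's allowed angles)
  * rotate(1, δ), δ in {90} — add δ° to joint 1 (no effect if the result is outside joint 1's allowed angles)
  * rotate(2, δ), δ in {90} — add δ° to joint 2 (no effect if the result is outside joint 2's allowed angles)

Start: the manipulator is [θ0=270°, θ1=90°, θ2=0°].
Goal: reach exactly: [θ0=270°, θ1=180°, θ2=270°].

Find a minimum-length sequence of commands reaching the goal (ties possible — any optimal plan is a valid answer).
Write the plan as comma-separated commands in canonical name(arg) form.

begin: [θ0=270°, θ1=90°, θ2=0°]
t=1 rotate(2, 90) ⇒ [θ0=270°, θ1=90°, θ2=90°]
t=2 rotate(2, 90) ⇒ [θ0=270°, θ1=90°, θ2=180°]
t=3 rotate(2, 90) ⇒ [θ0=270°, θ1=90°, θ2=270°]
t=4 rotate(1, 90) ⇒ [θ0=270°, θ1=180°, θ2=270°]
no 3-step plan works, so 4 is optimal.

rotate(2, 90), rotate(2, 90), rotate(2, 90), rotate(1, 90)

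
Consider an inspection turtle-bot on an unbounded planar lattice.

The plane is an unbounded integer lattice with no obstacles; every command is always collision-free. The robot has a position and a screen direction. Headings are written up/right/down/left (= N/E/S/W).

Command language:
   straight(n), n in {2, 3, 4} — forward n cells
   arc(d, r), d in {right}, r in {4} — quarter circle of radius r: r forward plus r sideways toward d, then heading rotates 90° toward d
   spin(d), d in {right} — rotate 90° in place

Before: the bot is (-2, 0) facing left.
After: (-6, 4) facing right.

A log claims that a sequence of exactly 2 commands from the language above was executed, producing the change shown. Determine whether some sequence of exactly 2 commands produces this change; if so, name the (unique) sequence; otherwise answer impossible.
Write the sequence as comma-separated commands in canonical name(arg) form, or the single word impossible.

key: running spin(right) before arc(right, 4) would end elsewhere — order is forced
initial: (-2, 0) facing left
1. arc(right, 4) → (-6, 4) facing up
2. spin(right) → (-6, 4) facing right
uniquely the one of 25 2-step routes that fits.

arc(right, 4), spin(right)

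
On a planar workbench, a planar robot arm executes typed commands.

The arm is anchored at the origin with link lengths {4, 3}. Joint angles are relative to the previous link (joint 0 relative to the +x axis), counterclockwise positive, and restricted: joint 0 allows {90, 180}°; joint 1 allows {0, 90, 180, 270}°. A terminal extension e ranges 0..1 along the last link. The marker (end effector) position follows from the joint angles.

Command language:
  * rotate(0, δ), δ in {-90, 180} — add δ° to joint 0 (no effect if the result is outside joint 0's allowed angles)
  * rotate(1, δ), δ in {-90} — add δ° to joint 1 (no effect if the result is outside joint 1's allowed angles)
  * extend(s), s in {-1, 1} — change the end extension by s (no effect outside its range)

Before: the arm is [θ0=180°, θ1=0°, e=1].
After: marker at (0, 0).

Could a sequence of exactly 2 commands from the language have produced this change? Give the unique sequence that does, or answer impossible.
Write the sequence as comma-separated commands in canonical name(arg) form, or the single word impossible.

rotate(1, -90), rotate(1, -90)

begin: [θ0=180°, θ1=0°, e=1]
step 1 (rotate(1, -90)): [θ0=180°, θ1=270°, e=1]
step 2 (rotate(1, -90)): [θ0=180°, θ1=180°, e=1]
no other 2-command option fits: unique.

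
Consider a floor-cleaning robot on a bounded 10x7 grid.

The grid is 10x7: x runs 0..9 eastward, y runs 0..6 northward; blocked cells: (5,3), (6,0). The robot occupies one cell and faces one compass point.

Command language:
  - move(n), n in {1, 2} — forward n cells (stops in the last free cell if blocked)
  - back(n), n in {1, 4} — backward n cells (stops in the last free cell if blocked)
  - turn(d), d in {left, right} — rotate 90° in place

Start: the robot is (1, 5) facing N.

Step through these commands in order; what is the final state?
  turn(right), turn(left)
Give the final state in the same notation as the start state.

(1, 5) facing N

initial: (1, 5) facing N
1. turn(right) → (1, 5) facing E
2. turn(left) → (1, 5) facing N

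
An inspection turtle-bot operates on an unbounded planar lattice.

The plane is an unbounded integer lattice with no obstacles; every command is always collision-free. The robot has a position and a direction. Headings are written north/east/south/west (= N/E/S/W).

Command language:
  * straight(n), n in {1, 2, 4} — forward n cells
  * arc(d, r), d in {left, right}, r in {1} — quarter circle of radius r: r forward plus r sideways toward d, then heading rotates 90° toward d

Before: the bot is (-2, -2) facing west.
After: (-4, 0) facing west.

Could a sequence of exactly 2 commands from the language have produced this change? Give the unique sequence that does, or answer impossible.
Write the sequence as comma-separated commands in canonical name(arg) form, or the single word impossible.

arc(right, 1), arc(left, 1)

key: running arc(left, 1) before arc(right, 1) would end elsewhere — order is forced
begin: (-2, -2) facing west
t=1 arc(right, 1) ⇒ (-3, -1) facing north
t=2 arc(left, 1) ⇒ (-4, 0) facing west
all 25 alternatives checked — unique.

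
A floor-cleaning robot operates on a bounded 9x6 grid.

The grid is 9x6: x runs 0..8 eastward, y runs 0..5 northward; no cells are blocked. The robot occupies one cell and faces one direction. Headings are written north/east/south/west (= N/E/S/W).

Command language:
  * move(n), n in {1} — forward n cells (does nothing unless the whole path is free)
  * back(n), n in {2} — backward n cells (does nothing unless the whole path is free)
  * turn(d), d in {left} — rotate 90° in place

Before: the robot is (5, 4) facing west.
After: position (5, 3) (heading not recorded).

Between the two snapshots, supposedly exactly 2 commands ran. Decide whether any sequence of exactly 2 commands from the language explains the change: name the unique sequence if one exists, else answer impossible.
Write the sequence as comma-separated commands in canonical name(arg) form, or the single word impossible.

turn(left), move(1)

key: order matters: swapping turn(left) and move(1) lands elsewhere
t0: (5, 4) facing west
step 1 (turn(left)): (5, 4) facing south
step 2 (move(1)): (5, 3) facing south
no rival 2-sequence matches.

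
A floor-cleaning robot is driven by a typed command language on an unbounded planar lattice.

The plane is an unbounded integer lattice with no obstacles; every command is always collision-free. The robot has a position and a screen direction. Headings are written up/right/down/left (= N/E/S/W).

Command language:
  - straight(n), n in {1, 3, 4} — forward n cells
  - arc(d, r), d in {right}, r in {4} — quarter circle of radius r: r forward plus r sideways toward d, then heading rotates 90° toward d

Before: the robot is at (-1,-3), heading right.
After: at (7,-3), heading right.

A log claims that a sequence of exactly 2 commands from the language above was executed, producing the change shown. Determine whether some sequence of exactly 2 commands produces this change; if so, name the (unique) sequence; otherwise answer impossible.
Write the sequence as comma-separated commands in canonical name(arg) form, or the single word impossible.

key: still facing E at the end — nothing in the sequence rotates
t0: at (-1,-3), heading right
step 1 (straight(4)): at (3,-3), heading right
step 2 (straight(4)): at (7,-3), heading right
no other 2-command option fits: unique.

straight(4), straight(4)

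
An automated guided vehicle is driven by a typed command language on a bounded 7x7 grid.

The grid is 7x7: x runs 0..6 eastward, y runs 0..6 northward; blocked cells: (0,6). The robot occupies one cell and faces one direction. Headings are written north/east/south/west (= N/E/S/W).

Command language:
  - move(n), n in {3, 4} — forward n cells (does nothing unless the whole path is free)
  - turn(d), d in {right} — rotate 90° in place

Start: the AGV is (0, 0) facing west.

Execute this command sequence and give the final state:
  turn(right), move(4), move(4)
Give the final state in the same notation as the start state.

(0, 4) facing north

initial: (0, 0) facing west
1. turn(right) → (0, 0) facing north
2. move(4) → (0, 4) facing north
3. move(4) → (0, 4) facing north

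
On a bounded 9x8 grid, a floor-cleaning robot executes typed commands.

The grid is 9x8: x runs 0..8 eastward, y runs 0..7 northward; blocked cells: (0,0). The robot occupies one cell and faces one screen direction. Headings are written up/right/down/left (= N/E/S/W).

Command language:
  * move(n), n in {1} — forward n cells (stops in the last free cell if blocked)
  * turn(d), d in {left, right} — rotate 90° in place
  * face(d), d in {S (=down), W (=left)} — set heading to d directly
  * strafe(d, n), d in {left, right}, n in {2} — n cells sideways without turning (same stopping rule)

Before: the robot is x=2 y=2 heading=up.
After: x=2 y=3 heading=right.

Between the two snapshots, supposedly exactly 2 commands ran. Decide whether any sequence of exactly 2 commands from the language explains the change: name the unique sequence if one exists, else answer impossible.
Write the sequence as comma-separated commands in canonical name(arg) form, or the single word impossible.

move(1), turn(right)

key: position moved to (2,3) AND the heading swung to E — translation plus rotation needed
t0: x=2 y=2 heading=up
step 1 (move(1)): x=2 y=3 heading=up
step 2 (turn(right)): x=2 y=3 heading=right
all 49 alternatives checked — unique.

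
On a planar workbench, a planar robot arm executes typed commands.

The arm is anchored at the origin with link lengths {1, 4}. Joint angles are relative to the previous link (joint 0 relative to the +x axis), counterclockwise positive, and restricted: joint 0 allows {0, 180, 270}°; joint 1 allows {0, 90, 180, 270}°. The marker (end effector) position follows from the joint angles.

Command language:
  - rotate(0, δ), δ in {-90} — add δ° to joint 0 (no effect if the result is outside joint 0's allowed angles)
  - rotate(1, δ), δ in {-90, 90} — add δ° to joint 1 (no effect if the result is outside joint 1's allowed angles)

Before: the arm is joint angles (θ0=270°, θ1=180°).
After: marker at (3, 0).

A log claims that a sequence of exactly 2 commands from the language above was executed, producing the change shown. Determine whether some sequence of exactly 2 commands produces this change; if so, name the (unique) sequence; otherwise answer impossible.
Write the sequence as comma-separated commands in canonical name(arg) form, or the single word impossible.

rotate(0, -90), rotate(0, -90)

from: joint angles (θ0=270°, θ1=180°)
t=1 rotate(0, -90) ⇒ joint angles (θ0=180°, θ1=180°)
t=2 rotate(0, -90) ⇒ joint angles (θ0=180°, θ1=180°)
uniquely the one of 9 2-step routes that fits.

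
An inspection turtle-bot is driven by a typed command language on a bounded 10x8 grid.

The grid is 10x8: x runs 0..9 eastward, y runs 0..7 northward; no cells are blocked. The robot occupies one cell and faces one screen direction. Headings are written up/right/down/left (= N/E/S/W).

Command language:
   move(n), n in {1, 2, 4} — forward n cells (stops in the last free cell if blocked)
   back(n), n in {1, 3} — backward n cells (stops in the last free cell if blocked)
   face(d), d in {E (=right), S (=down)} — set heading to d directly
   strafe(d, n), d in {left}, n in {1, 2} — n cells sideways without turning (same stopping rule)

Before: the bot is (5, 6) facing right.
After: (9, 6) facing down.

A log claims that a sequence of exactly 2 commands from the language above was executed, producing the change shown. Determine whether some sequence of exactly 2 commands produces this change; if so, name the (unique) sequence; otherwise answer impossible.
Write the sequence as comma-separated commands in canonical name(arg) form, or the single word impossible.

key: cell and facing (now S) both changed — the 2 commands mix motion and turning
start: (5, 6) facing right
step 1 (move(4)): (9, 6) facing right
step 2 (face(S)): (9, 6) facing down
uniquely the one of 81 2-step routes that fits.

move(4), face(S)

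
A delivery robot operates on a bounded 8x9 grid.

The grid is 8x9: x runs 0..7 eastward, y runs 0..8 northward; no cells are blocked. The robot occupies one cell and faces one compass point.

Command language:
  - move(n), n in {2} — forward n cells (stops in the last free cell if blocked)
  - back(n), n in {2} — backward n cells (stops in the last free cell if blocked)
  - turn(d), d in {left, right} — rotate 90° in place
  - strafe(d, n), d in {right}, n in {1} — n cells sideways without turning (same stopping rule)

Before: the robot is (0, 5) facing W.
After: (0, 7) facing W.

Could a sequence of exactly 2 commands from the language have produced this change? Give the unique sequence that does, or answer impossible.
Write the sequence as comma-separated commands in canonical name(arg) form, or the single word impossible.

strafe(right, 1), strafe(right, 1)

key: heading stays W — no command in the sequence turns
initial: (0, 5) facing W
[1] after strafe(right, 1): (0, 6) facing W
[2] after strafe(right, 1): (0, 7) facing W
uniquely the one of 25 2-step routes that fits.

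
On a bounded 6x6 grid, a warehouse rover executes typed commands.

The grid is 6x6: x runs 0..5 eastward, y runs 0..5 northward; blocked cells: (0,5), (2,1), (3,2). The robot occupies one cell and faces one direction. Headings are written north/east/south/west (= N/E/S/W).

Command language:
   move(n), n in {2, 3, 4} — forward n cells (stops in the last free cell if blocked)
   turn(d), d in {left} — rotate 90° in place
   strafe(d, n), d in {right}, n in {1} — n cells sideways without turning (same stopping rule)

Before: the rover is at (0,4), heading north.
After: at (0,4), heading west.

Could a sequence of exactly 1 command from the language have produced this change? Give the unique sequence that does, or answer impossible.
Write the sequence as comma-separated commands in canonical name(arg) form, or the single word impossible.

key: (0,4) unchanged — the single command moves nothing
begin: at (0,4), heading north
1. turn(left) → at (0,4), heading west
no other 1-command option fits: unique.

turn(left)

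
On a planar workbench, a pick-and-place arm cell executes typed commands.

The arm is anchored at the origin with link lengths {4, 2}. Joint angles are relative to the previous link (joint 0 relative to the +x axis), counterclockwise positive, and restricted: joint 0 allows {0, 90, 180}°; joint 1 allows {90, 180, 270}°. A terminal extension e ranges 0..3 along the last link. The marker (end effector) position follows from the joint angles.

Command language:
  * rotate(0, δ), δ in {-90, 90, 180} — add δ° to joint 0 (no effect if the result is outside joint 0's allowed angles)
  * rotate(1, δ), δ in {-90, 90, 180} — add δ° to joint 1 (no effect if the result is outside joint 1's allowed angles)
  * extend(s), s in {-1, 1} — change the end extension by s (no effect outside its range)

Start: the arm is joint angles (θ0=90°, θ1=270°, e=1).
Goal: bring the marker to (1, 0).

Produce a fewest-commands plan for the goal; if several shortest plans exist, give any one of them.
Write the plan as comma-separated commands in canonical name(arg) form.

start: joint angles (θ0=90°, θ1=270°, e=1)
[1] after rotate(1, -90): joint angles (θ0=90°, θ1=180°, e=1)
[2] after rotate(0, -90): joint angles (θ0=0°, θ1=180°, e=1)
no 1-step plan works, so 2 is optimal.

rotate(1, -90), rotate(0, -90)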